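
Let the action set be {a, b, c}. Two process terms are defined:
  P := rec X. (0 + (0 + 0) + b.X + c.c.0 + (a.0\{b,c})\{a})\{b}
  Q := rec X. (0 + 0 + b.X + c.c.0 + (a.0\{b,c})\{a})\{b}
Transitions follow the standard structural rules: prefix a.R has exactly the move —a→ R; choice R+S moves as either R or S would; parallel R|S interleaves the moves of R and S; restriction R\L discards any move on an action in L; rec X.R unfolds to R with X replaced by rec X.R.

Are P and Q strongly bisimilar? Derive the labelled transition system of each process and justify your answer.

P's transition system — 3 states:
  p0 = rec X. (0 + (0 + 0) + b.X + c.c.0 + (a.0\{b,c})\{a})\{b} :: —c→ p1
  p1 = (c.0)\{b} :: —c→ p2
  p2 = 0\{b} :: deadlocked
Q's transition system — 3 states:
  q0 = rec X. (0 + 0 + b.X + c.c.0 + (a.0\{b,c})\{a})\{b} :: —c→ q1
  q1 = (c.0)\{b} :: —c→ q2
  q2 = 0\{b} :: deadlocked
Bisimilarity quotient blocks:
  B0 = {p0, q0}
  B1 = {p1, q1}
  B2 = {p2, q2}
p0 ∈ B0, q0 ∈ B0 → same block

bisimilar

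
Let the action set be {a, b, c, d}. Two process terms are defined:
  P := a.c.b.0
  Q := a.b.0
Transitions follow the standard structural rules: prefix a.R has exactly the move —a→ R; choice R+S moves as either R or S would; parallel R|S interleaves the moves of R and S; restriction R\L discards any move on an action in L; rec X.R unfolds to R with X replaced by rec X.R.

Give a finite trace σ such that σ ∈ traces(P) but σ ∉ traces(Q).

ac

P's transition system — 4 states:
  s0 = a.c.b.0 :: ··a··> s1
  s1 = c.b.0 :: ··c··> s2
  s2 = b.0 :: ··b··> s3
  s3 = 0 :: ∅
Q's transition system — 3 states:
  t0 = a.b.0 :: ··a··> t1
  t1 = b.0 :: ··b··> t2
  t2 = 0 :: ∅
Trace ⟨ac⟩ through P, begin at {s0}:
  [1] a ⇒ {s1}
  [2] c ⇒ {s2}
  — P admits the full trace.
Trace ⟨ac⟩ through Q, begin at {t0}:
  [1] a ⇒ {t1}
  [2] c ⇒ ∅  — Q cannot continue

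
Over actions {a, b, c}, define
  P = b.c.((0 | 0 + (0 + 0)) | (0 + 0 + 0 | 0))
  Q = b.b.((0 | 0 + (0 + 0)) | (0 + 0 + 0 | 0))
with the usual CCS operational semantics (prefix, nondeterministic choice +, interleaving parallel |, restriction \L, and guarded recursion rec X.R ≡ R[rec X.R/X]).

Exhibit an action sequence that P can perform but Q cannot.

P's transition system — 3 states:
  m0 = b.c.((0 | 0 + (0 + 0)) | (0 + 0 + 0 | 0)) → =b=> m1
  m1 = c.((0 | 0 + (0 + 0)) | (0 + 0 + 0 | 0)) → =c=> m2
  m2 = (0 | 0 + (0 + 0)) | (0 + 0 + 0 | 0) → stopped
Q's transition system — 3 states:
  n0 = b.b.((0 | 0 + (0 + 0)) | (0 + 0 + 0 | 0)) → =b=> n1
  n1 = b.((0 | 0 + (0 + 0)) | (0 + 0 + 0 | 0)) → =b=> n2
  n2 = (0 | 0 + (0 + 0)) | (0 + 0 + 0 | 0) → stopped
Run σ = ⟨bc⟩ on P: start {m0}
  after b @ step 1: {m1}
  after c @ step 2: {m2}
  ✓ P
Run σ = ⟨bc⟩ on Q: start {n0}
  after b @ step 1: {n1}
  after c @ step 2: no successor for Q

bc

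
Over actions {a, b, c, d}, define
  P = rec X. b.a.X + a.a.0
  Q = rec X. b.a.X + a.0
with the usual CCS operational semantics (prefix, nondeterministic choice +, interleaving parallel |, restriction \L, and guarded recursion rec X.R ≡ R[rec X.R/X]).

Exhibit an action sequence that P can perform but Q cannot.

LTS(P): 4 reachable states
  u0 = rec X. b.a.X + a.a.0 → =a=> u1, =b=> u2
  u1 = a.0 → =a=> u3
  u2 = a.(rec X. b.a.X + a.a.0) → =a=> u0
  u3 = 0 → stopped
LTS(Q): 3 reachable states
  v0 = rec X. b.a.X + a.0 → =a=> v1, =b=> v2
  v1 = 0 → stopped
  v2 = a.(rec X. b.a.X + a.0) → =a=> v0
Trace ⟨aa⟩ through P, begin at {u0}:
  after a @ step 1: {u1}
  after a @ step 2: {u3}
  ✓ P
Trace ⟨aa⟩ through Q, begin at {v0}:
  after a @ step 1: {v1}
  after a @ step 2: ∅ (Q stuck)

aa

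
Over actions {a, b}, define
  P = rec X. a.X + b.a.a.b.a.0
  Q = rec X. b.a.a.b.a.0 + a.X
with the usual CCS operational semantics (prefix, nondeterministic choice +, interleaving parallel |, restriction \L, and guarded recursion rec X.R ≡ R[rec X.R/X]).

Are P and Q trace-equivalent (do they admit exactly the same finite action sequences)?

YES

Reachable graph of P (6 states):
  u0 = rec X. a.X + b.a.a.b.a.0 has moves --a--▸ u0, --b--▸ u1
  u1 = a.a.b.a.0 has moves --a--▸ u2
  u2 = a.b.a.0 has moves --a--▸ u3
  u3 = b.a.0 has moves --b--▸ u4
  u4 = a.0 has moves --a--▸ u5
  u5 = 0 has moves deadlocked
Reachable graph of Q (6 states):
  v0 = rec X. b.a.a.b.a.0 + a.X has moves --a--▸ v0, --b--▸ v1
  v1 = a.a.b.a.0 has moves --a--▸ v2
  v2 = a.b.a.0 has moves --a--▸ v3
  v3 = b.a.0 has moves --b--▸ v4
  v4 = a.0 has moves --a--▸ v5
  v5 = 0 has moves deadlocked
Coarsest stable partition (strong bisimilarity classes):
  B0 = {u0, v0}
  B1 = {u1, v1}
  B2 = {u2, v2}
  B3 = {u3, v3}
  B4 = {u4, v4}
  B5 = {u5, v5}
u0 ∈ B0, v0 ∈ B0 → same block
Bisimilar ⇒ trace-equivalent.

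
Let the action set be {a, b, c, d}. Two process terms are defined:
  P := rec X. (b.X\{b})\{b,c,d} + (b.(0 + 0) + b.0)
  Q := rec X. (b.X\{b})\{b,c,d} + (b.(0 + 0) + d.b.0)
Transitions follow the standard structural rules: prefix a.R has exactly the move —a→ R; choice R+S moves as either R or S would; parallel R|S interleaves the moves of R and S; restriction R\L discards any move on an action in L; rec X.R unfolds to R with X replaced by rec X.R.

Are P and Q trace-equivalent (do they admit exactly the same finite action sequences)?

P's transition system — 3 states:
  m0 = rec X. (b.X\{b})\{b,c,d} + (b.(0 + 0) + b.0) :: --b--▸ m1, --b--▸ m2
  m1 = 0 :: (no moves)
  m2 = 0 + 0 :: (no moves)
Q's transition system — 4 states:
  n0 = rec X. (b.X\{b})\{b,c,d} + (b.(0 + 0) + d.b.0) :: --b--▸ n1, --d--▸ n2
  n1 = 0 + 0 :: (no moves)
  n2 = b.0 :: --b--▸ n3
  n3 = 0 :: (no moves)
Trace ⟨d⟩ through Q, begin at {n0}:
  after d @ step 1: {n2}
  — Q admits the full trace.
Trace ⟨d⟩ through P, begin at {m0}:
  after d @ step 1: ∅ (P stuck)

traces(P) ≠ traces(Q) — witness ⟨d⟩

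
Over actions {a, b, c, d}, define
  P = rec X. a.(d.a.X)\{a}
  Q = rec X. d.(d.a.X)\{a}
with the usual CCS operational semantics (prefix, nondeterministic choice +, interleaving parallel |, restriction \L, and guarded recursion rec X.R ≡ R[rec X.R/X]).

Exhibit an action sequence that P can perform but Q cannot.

a

P's transition system — 3 states:
  u0 = rec X. a.(d.a.X)\{a} | ··a··> u1
  u1 = (d.a.(rec X. a.(d.a.X)\{a}))\{a} | ··d··> u2
  u2 = (a.(rec X. a.(d.a.X)\{a}))\{a} | deadlocked
Q's transition system — 3 states:
  v0 = rec X. d.(d.a.X)\{a} | ··d··> v1
  v1 = (d.a.(rec X. d.(d.a.X)\{a}))\{a} | ··d··> v2
  v2 = (a.(rec X. d.(d.a.X)\{a}))\{a} | deadlocked
Run σ = ⟨a⟩ on P: start {u0}
  after a @ step 1: {u1}
  ✓ P
Run σ = ⟨a⟩ on Q: start {v0}
  after a @ step 1: no successor for Q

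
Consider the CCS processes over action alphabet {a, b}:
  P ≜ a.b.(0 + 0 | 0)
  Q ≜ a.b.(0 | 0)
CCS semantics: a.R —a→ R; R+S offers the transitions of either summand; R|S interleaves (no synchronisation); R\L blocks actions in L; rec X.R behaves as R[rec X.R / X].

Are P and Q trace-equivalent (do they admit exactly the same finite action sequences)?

LTS(P): 3 reachable states
  s0 = a.b.(0 + 0 | 0) → -a-> s1
  s1 = b.(0 + 0 | 0) → -b-> s2
  s2 = 0 + 0 | 0 → ·
LTS(Q): 3 reachable states
  t0 = a.b.(0 | 0) → -a-> t1
  t1 = b.(0 | 0) → -b-> t2
  t2 = 0 | 0 → ·
Partition-refinement fixed point:
  B0 = {s0, t0}
  B1 = {s1, t1}
  B2 = {s2, t2}
s0 ∈ B0, t0 ∈ B0 → same block
Bisimilar ⇒ trace-equivalent.

traces(P) = traces(Q)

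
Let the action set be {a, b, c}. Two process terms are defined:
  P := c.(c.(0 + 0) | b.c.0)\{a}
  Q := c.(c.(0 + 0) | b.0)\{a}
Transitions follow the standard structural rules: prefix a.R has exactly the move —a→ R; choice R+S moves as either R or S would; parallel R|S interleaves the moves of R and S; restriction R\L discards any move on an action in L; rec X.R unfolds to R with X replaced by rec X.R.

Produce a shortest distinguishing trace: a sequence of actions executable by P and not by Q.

cbcc

Reachable graph of P (7 states):
  p0 = c.(c.(0 + 0) | b.c.0)\{a} ⊢ -c-> p1
  p1 = (c.(0 + 0) | b.c.0)\{a} ⊢ -b-> p2, -c-> p3
  p2 = (c.(0 + 0) | c.0)\{a} ⊢ -c-> p4, -c-> p5
  p3 = ((0 + 0) | b.c.0)\{a} ⊢ -b-> p4
  p4 = ((0 + 0) | c.0)\{a} ⊢ -c-> p6
  p5 = (c.(0 + 0) | 0)\{a} ⊢ -c-> p6
  p6 = ((0 + 0) | 0)\{a} ⊢ ∅
Reachable graph of Q (5 states):
  q0 = c.(c.(0 + 0) | b.0)\{a} ⊢ -c-> q1
  q1 = (c.(0 + 0) | b.0)\{a} ⊢ -b-> q2, -c-> q3
  q2 = (c.(0 + 0) | 0)\{a} ⊢ -c-> q4
  q3 = ((0 + 0) | b.0)\{a} ⊢ -b-> q4
  q4 = ((0 + 0) | 0)\{a} ⊢ ∅
Executing cbcc from P (initial set {p0}):
  after c @ step 1: {p1}
  after b @ step 2: {p2}
  after c @ step 3: {p4, p5}
  after c @ step 4: {p6}
  — P admits the full trace.
Executing cbcc from Q (initial set {q0}):
  after c @ step 1: {q1}
  after b @ step 2: {q2}
  after c @ step 3: {q4}
  after c @ step 4: no successor for Q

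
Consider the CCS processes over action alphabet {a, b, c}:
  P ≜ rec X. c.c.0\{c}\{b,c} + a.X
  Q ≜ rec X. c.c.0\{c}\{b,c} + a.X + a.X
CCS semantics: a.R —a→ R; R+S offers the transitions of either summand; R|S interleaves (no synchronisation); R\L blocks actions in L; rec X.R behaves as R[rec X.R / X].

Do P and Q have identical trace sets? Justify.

traces(P) = traces(Q)

Reachable graph of P (3 states):
  m0 = rec X. c.c.0\{c}\{b,c} + a.X | =a=> m0, =c=> m1
  m1 = c.0\{c}\{b,c} | =c=> m2
  m2 = 0\{c}\{b,c} | deadlocked
Reachable graph of Q (3 states):
  n0 = rec X. c.c.0\{c}\{b,c} + a.X + a.X | =a=> n0, =c=> n1
  n1 = c.0\{c}\{b,c} | =c=> n2
  n2 = 0\{c}\{b,c} | deadlocked
Bisimilarity quotient blocks:
  B0 = {m0, n0}
  B1 = {m1, n1}
  B2 = {m2, n2}
m0 ∈ B0, n0 ∈ B0 → same block
Bisimilar ⇒ trace-equivalent.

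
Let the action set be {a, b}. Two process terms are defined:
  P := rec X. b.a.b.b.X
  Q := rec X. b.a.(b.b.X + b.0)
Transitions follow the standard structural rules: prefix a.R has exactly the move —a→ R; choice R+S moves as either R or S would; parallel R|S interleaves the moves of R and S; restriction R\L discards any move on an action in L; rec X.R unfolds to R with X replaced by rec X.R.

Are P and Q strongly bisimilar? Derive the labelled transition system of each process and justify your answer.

P ≁ Q

LTS(P): 4 reachable states
  s0 = rec X. b.a.b.b.X :: =b=> s1
  s1 = a.b.b.(rec X. b.a.b.b.X) :: =a=> s2
  s2 = b.b.(rec X. b.a.b.b.X) :: =b=> s3
  s3 = b.(rec X. b.a.b.b.X) :: =b=> s0
LTS(Q): 5 reachable states
  t0 = rec X. b.a.(b.b.X + b.0) :: =b=> t1
  t1 = a.(b.b.(rec X. b.a.(b.b.X + b.0)) + b.0) :: =a=> t2
  t2 = b.b.(rec X. b.a.(b.b.X + b.0)) + b.0 :: =b=> t3, =b=> t4
  t3 = 0 :: ∅
  t4 = b.(rec X. b.a.(b.b.X + b.0)) :: =b=> t0
Coarsest stable partition (strong bisimilarity classes):
  B0 = {s0}
  B1 = {s1}
  B2 = {s2}
  B3 = {s3}
  B4 = {t0}
  B5 = {t1}
  B6 = {t2}
  B7 = {t4}
  B8 = {t3}
s0 ∈ B0, t0 ∈ B4 → different blocks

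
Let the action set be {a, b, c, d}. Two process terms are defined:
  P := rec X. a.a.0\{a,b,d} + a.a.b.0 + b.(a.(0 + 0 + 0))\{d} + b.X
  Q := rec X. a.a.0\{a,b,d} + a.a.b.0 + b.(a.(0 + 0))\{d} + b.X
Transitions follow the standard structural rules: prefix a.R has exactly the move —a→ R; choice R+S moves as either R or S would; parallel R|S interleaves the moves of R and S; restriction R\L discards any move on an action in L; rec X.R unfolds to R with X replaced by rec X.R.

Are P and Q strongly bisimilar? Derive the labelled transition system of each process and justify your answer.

LTS(P): 8 reachable states
  u0 = rec X. a.a.0\{a,b,d} + a.a.b.0 + b.(a.(0 + 0 + 0))\{d} + b.X ⊢ —a→ u1, —a→ u2, —b→ u0, —b→ u3
  u1 = a.0\{a,b,d} ⊢ —a→ u4
  u2 = a.b.0 ⊢ —a→ u5
  u3 = (a.(0 + 0 + 0))\{d} ⊢ —a→ u6
  u4 = 0\{a,b,d} ⊢ (no moves)
  u5 = b.0 ⊢ —b→ u7
  u6 = (0 + 0 + 0)\{d} ⊢ (no moves)
  u7 = 0 ⊢ (no moves)
LTS(Q): 8 reachable states
  v0 = rec X. a.a.0\{a,b,d} + a.a.b.0 + b.(a.(0 + 0))\{d} + b.X ⊢ —a→ v1, —a→ v2, —b→ v0, —b→ v3
  v1 = a.0\{a,b,d} ⊢ —a→ v4
  v2 = a.b.0 ⊢ —a→ v5
  v3 = (a.(0 + 0))\{d} ⊢ —a→ v6
  v4 = 0\{a,b,d} ⊢ (no moves)
  v5 = b.0 ⊢ —b→ v7
  v6 = (0 + 0)\{d} ⊢ (no moves)
  v7 = 0 ⊢ (no moves)
Bisimilarity quotient blocks:
  B0 = {u0, v0}
  B1 = {u2, v2}
  B2 = {u5, v5}
  B3 = {u4, u6, u7, v4, v6, v7}
  B4 = {u1, u3, v1, v3}
u0 ∈ B0, v0 ∈ B0 → same block

YES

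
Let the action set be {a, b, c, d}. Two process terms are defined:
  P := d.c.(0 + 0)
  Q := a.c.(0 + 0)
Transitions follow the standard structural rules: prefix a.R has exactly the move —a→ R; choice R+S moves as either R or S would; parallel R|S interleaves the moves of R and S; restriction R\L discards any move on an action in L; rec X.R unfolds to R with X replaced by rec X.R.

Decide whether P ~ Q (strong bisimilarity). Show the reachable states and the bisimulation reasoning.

NO

Reachable graph of P (3 states):
  u0 = d.c.(0 + 0) | —d→ u1
  u1 = c.(0 + 0) | —c→ u2
  u2 = 0 + 0 | stopped
Reachable graph of Q (3 states):
  v0 = a.c.(0 + 0) | —a→ v1
  v1 = c.(0 + 0) | —c→ v2
  v2 = 0 + 0 | stopped
Partition-refinement fixed point:
  B0 = {u0}
  B1 = {u1, v1}
  B2 = {u2, v2}
  B3 = {v0}
u0 ∈ B0, v0 ∈ B3 → different blocks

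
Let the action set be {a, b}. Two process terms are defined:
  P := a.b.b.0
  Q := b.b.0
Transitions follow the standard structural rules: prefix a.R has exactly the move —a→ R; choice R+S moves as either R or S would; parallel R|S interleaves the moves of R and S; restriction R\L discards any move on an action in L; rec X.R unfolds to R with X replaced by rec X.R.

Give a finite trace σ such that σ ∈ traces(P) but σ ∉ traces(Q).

Reachable graph of P (4 states):
  s0 = a.b.b.0 ⊢ ··a··> s1
  s1 = b.b.0 ⊢ ··b··> s2
  s2 = b.0 ⊢ ··b··> s3
  s3 = 0 ⊢ stopped
Reachable graph of Q (3 states):
  t0 = b.b.0 ⊢ ··b··> t1
  t1 = b.0 ⊢ ··b··> t2
  t2 = 0 ⊢ stopped
Run σ = ⟨a⟩ on P: start {s0}
  step 1 (a): {s1}
  P completes σ.
Run σ = ⟨a⟩ on Q: start {t0}
  step 1 (a): ∅  — Q cannot continue

a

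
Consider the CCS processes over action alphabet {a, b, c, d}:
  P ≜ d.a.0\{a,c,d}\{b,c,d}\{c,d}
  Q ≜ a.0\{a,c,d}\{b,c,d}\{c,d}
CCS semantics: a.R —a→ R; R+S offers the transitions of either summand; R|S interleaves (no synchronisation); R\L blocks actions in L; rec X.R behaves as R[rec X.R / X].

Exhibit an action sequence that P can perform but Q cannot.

d

LTS(P): 3 reachable states
  p0 = d.a.0\{a,c,d}\{b,c,d}\{c,d} :: --d--▸ p1
  p1 = a.0\{a,c,d}\{b,c,d}\{c,d} :: --a--▸ p2
  p2 = 0\{a,c,d}\{b,c,d}\{c,d} :: (no moves)
LTS(Q): 2 reachable states
  q0 = a.0\{a,c,d}\{b,c,d}\{c,d} :: --a--▸ q1
  q1 = 0\{a,c,d}\{b,c,d}\{c,d} :: (no moves)
Trace ⟨d⟩ through P, begin at {p0}:
  step 1 (d): {p1}
  — P admits the full trace.
Trace ⟨d⟩ through Q, begin at {q0}:
  step 1 (d): no successor for Q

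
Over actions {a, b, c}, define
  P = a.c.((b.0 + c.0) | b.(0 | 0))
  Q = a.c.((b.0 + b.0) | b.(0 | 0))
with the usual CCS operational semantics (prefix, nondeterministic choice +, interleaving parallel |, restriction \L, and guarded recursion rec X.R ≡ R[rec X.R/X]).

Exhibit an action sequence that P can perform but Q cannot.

LTS(P): 6 reachable states
  u0 = a.c.((b.0 + c.0) | b.(0 | 0)) → -a-> u1
  u1 = c.((b.0 + c.0) | b.(0 | 0)) → -c-> u2
  u2 = (b.0 + c.0) | b.(0 | 0) → -b-> u3, -b-> u4, -c-> u4
  u3 = (b.0 + c.0) | (0 | 0) → -b-> u5, -c-> u5
  u4 = 0 | b.(0 | 0) → -b-> u5
  u5 = 0 | (0 | 0) → ∅
LTS(Q): 6 reachable states
  v0 = a.c.((b.0 + b.0) | b.(0 | 0)) → -a-> v1
  v1 = c.((b.0 + b.0) | b.(0 | 0)) → -c-> v2
  v2 = (b.0 + b.0) | b.(0 | 0) → -b-> v3, -b-> v4
  v3 = (b.0 + b.0) | (0 | 0) → -b-> v5
  v4 = 0 | b.(0 | 0) → -b-> v5
  v5 = 0 | (0 | 0) → ∅
Run σ = ⟨acc⟩ on P: start {u0}
  after a @ step 1: {u1}
  after c @ step 2: {u2}
  after c @ step 3: {u4}
  — P admits the full trace.
Run σ = ⟨acc⟩ on Q: start {v0}
  after a @ step 1: {v1}
  after c @ step 2: {v2}
  after c @ step 3: no successor for Q

acc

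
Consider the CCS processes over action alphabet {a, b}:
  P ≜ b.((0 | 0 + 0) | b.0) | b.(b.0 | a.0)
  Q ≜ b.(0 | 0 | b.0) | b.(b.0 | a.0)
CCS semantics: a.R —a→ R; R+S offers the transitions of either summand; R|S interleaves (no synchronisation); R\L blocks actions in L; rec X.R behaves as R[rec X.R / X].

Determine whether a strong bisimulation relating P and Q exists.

YES

LTS(P): 15 reachable states
  s0 = b.((0 | 0 + 0) | b.0) | b.(b.0 | a.0) ⊢ —b→ s1, —b→ s2
  s1 = (0 | 0 + 0) | b.0 | b.(b.0 | a.0) ⊢ —b→ s3, —b→ s4
  s2 = b.((0 | 0 + 0) | b.0) | (b.0 | a.0) ⊢ —a→ s5, —b→ s4, —b→ s6
  s3 = (0 | 0 + 0) | 0 | b.(b.0 | a.0) ⊢ —b→ s7
  s4 = (0 | 0 + 0) | b.0 | (b.0 | a.0) ⊢ —a→ s8, —b→ s7, —b→ s9
  s5 = b.((0 | 0 + 0) | b.0) | (b.0 | 0) ⊢ —b→ s10, —b→ s8
  s6 = b.((0 | 0 + 0) | b.0) | (0 | a.0) ⊢ —a→ s10, —b→ s9
  s7 = (0 | 0 + 0) | 0 | (b.0 | a.0) ⊢ —a→ s11, —b→ s12
  s8 = (0 | 0 + 0) | b.0 | (b.0 | 0) ⊢ —b→ s11, —b→ s13
  s9 = (0 | 0 + 0) | b.0 | (0 | a.0) ⊢ —a→ s13, —b→ s12
  s10 = b.((0 | 0 + 0) | b.0) | (0 | 0) ⊢ —b→ s13
  s11 = (0 | 0 + 0) | 0 | (b.0 | 0) ⊢ —b→ s14
  s12 = (0 | 0 + 0) | 0 | (0 | a.0) ⊢ —a→ s14
  s13 = (0 | 0 + 0) | b.0 | (0 | 0) ⊢ —b→ s14
  s14 = (0 | 0 + 0) | 0 | (0 | 0) ⊢ ·
LTS(Q): 15 reachable states
  t0 = b.(0 | 0 | b.0) | b.(b.0 | a.0) ⊢ —b→ t1, —b→ t2
  t1 = 0 | 0 | b.0 | b.(b.0 | a.0) ⊢ —b→ t3, —b→ t4
  t2 = b.(0 | 0 | b.0) | (b.0 | a.0) ⊢ —a→ t5, —b→ t4, —b→ t6
  t3 = 0 | 0 | 0 | b.(b.0 | a.0) ⊢ —b→ t7
  t4 = 0 | 0 | b.0 | (b.0 | a.0) ⊢ —a→ t8, —b→ t7, —b→ t9
  t5 = b.(0 | 0 | b.0) | (b.0 | 0) ⊢ —b→ t10, —b→ t8
  t6 = b.(0 | 0 | b.0) | (0 | a.0) ⊢ —a→ t10, —b→ t9
  t7 = 0 | 0 | 0 | (b.0 | a.0) ⊢ —a→ t11, —b→ t12
  t8 = 0 | 0 | b.0 | (b.0 | 0) ⊢ —b→ t11, —b→ t13
  t9 = 0 | 0 | b.0 | (0 | a.0) ⊢ —a→ t13, —b→ t12
  t10 = b.(0 | 0 | b.0) | (0 | 0) ⊢ —b→ t13
  t11 = 0 | 0 | 0 | (b.0 | 0) ⊢ —b→ t14
  t12 = 0 | 0 | 0 | (0 | a.0) ⊢ —a→ t14
  t13 = 0 | 0 | b.0 | (0 | 0) ⊢ —b→ t14
  t14 = 0 | 0 | 0 | (0 | 0) ⊢ ·
Bisimilarity quotient blocks:
  B0 = {s0, t0}
  B1 = {s1, t1}
  B2 = {s4, s6, t4, t6}
  B3 = {s7, s9, t7, t9}
  B4 = {s12, t12}
  B5 = {s14, t14}
  B6 = {s11, s13, t11, t13}
  B7 = {s10, s8, t10, t8}
  B8 = {s3, t3}
  B9 = {s2, t2}
  B10 = {s5, t5}
s0 ∈ B0, t0 ∈ B0 → same block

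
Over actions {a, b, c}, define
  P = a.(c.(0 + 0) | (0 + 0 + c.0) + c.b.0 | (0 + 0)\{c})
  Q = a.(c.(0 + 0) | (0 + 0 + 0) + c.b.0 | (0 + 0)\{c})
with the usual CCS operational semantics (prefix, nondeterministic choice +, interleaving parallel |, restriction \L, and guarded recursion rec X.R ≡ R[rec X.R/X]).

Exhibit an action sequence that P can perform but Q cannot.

Reachable graph of P (7 states):
  u0 = a.(c.(0 + 0) | (0 + 0 + c.0) + c.b.0 | (0 + 0)\{c}) :: =a=> u1
  u1 = c.(0 + 0) | (0 + 0 + c.0) + c.b.0 | (0 + 0)\{c} :: =c=> u2, =c=> u3, =c=> u4
  u2 = (0 + 0) | (0 + 0 + c.0) :: =c=> u5
  u3 = b.0 | (0 + 0)\{c} :: =b=> u6
  u4 = c.(0 + 0) | 0 :: =c=> u5
  u5 = (0 + 0) | 0 :: ·
  u6 = 0 | (0 + 0)\{c} :: ·
Reachable graph of Q (5 states):
  v0 = a.(c.(0 + 0) | (0 + 0 + 0) + c.b.0 | (0 + 0)\{c}) :: =a=> v1
  v1 = c.(0 + 0) | (0 + 0 + 0) + c.b.0 | (0 + 0)\{c} :: =c=> v2, =c=> v3
  v2 = (0 + 0) | (0 + 0 + 0) :: ·
  v3 = b.0 | (0 + 0)\{c} :: =b=> v4
  v4 = 0 | (0 + 0)\{c} :: ·
Executing acc from P (initial set {u0}):
  step 1 (a): {u1}
  step 2 (c): {u2, u3, u4}
  step 3 (c): {u5}
  ✓ P
Executing acc from Q (initial set {v0}):
  step 1 (a): {v1}
  step 2 (c): {v2, v3}
  step 3 (c): ∅  — Q cannot continue

acc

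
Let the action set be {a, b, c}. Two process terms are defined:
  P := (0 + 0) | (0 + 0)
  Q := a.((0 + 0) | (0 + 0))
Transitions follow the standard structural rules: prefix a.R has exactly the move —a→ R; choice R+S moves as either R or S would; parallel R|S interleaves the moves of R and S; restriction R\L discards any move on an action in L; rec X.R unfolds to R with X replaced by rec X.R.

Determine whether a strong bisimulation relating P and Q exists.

NO

LTS(P): 1 reachable states
  s0 = (0 + 0) | (0 + 0) → (no moves)
LTS(Q): 2 reachable states
  t0 = a.((0 + 0) | (0 + 0)) → -a-> t1
  t1 = (0 + 0) | (0 + 0) → (no moves)
Partition-refinement fixed point:
  B0 = {s0, t1}
  B1 = {t0}
s0 ∈ B0, t0 ∈ B1 → different blocks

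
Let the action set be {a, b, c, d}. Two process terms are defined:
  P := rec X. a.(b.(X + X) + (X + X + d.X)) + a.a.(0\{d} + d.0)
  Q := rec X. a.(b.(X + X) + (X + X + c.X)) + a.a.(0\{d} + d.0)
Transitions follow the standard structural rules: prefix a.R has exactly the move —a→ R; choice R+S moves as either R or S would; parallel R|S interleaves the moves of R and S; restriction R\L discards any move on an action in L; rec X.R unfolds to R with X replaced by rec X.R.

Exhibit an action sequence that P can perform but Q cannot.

Reachable graph of P (6 states):
  m0 = rec X. a.(b.(X + X) + (X + X + d.X)) + a.a.(0\{d} + d.0) has moves —a→ m1, —a→ m2
  m1 = a.(0\{d} + d.0) has moves —a→ m3
  m2 = b.((rec X. a.(b.(X + X) + (X + X + d.X)) + a.a.(0\{d} + d.0)) + (rec X. a.(b.(X + X) + (X + X + d.X)) + a.a.(0\{d} + d.0))) + ((rec X. a.(b.(X + X) + (X + X + d.X)) + a.a.(0\{d} + d.0)) + (rec X. a.(b.(X + X) + (X + X + d.X)) + a.a.(0\{d} + d.0)) + d.(rec X. a.(b.(X + X) + (X + X + d.X)) + a.a.(0\{d} + d.0))) has moves —a→ m1, —a→ m2, —b→ m4, —d→ m0
  m3 = 0\{d} + d.0 has moves —d→ m5
  m4 = (rec X. a.(b.(X + X) + (X + X + d.X)) + a.a.(0\{d} + d.0)) + (rec X. a.(b.(X + X) + (X + X + d.X)) + a.a.(0\{d} + d.0)) has moves —a→ m1, —a→ m2
  m5 = 0 has moves (no moves)
Reachable graph of Q (6 states):
  n0 = rec X. a.(b.(X + X) + (X + X + c.X)) + a.a.(0\{d} + d.0) has moves —a→ n1, —a→ n2
  n1 = a.(0\{d} + d.0) has moves —a→ n3
  n2 = b.((rec X. a.(b.(X + X) + (X + X + c.X)) + a.a.(0\{d} + d.0)) + (rec X. a.(b.(X + X) + (X + X + c.X)) + a.a.(0\{d} + d.0))) + ((rec X. a.(b.(X + X) + (X + X + c.X)) + a.a.(0\{d} + d.0)) + (rec X. a.(b.(X + X) + (X + X + c.X)) + a.a.(0\{d} + d.0)) + c.(rec X. a.(b.(X + X) + (X + X + c.X)) + a.a.(0\{d} + d.0))) has moves —a→ n1, —a→ n2, —b→ n4, —c→ n0
  n3 = 0\{d} + d.0 has moves —d→ n5
  n4 = (rec X. a.(b.(X + X) + (X + X + c.X)) + a.a.(0\{d} + d.0)) + (rec X. a.(b.(X + X) + (X + X + c.X)) + a.a.(0\{d} + d.0)) has moves —a→ n1, —a→ n2
  n5 = 0 has moves (no moves)
Executing ad from P (initial set {m0}):
  step 1 (a): {m1, m2}
  step 2 (d): {m0}
  — P admits the full trace.
Executing ad from Q (initial set {n0}):
  step 1 (a): {n1, n2}
  step 2 (d): ∅ (Q stuck)

ad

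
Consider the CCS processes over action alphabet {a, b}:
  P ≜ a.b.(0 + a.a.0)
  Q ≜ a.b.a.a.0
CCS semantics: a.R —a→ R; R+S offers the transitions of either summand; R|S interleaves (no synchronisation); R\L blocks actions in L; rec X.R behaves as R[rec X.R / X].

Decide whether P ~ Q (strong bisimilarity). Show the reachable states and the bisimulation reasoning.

LTS(P): 5 reachable states
  u0 = a.b.(0 + a.a.0) ⊢ -a-> u1
  u1 = b.(0 + a.a.0) ⊢ -b-> u2
  u2 = 0 + a.a.0 ⊢ -a-> u3
  u3 = a.0 ⊢ -a-> u4
  u4 = 0 ⊢ stopped
LTS(Q): 5 reachable states
  v0 = a.b.a.a.0 ⊢ -a-> v1
  v1 = b.a.a.0 ⊢ -b-> v2
  v2 = a.a.0 ⊢ -a-> v3
  v3 = a.0 ⊢ -a-> v4
  v4 = 0 ⊢ stopped
Partition-refinement fixed point:
  B0 = {u0, v0}
  B1 = {u1, v1}
  B2 = {u2, v2}
  B3 = {u3, v3}
  B4 = {u4, v4}
u0 ∈ B0, v0 ∈ B0 → same block

YES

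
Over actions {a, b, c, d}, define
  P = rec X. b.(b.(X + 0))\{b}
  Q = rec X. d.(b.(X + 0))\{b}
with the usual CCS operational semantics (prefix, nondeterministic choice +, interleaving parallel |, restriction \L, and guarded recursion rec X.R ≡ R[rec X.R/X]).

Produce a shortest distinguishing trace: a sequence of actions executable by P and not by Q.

b

P's transition system — 2 states:
  p0 = rec X. b.(b.(X + 0))\{b} :: --b--▸ p1
  p1 = (b.((rec X. b.(b.(X + 0))\{b}) + 0))\{b} :: ·
Q's transition system — 2 states:
  q0 = rec X. d.(b.(X + 0))\{b} :: --d--▸ q1
  q1 = (b.((rec X. d.(b.(X + 0))\{b}) + 0))\{b} :: ·
Trace ⟨b⟩ through P, begin at {p0}:
  [1] b ⇒ {p1}
  ✓ P
Trace ⟨b⟩ through Q, begin at {q0}:
  [1] b ⇒ ∅ (Q stuck)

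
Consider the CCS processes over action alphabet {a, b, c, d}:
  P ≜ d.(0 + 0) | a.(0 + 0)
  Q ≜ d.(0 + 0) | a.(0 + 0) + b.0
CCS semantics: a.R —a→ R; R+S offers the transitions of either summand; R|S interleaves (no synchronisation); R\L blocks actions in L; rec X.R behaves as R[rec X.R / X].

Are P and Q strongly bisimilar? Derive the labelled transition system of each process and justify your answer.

not bisimilar

P's transition system — 4 states:
  s0 = d.(0 + 0) | a.(0 + 0) has moves -a-> s1, -d-> s2
  s1 = d.(0 + 0) | (0 + 0) has moves -d-> s3
  s2 = (0 + 0) | a.(0 + 0) has moves -a-> s3
  s3 = (0 + 0) | (0 + 0) has moves (no moves)
Q's transition system — 5 states:
  t0 = d.(0 + 0) | a.(0 + 0) + b.0 has moves -a-> t1, -b-> t2, -d-> t3
  t1 = d.(0 + 0) | (0 + 0) has moves -d-> t4
  t2 = 0 has moves (no moves)
  t3 = (0 + 0) | a.(0 + 0) has moves -a-> t4
  t4 = (0 + 0) | (0 + 0) has moves (no moves)
Bisimilarity quotient blocks:
  B0 = {s0}
  B1 = {s1, t1}
  B2 = {s3, t2, t4}
  B3 = {s2, t3}
  B4 = {t0}
s0 ∈ B0, t0 ∈ B4 → different blocks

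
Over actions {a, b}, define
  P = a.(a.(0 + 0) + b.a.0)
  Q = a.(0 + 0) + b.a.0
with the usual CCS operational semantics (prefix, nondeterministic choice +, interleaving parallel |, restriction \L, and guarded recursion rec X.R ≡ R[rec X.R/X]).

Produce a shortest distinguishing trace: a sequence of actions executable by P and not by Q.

aa

LTS(P): 5 reachable states
  u0 = a.(a.(0 + 0) + b.a.0) ⊢ --a--▸ u1
  u1 = a.(0 + 0) + b.a.0 ⊢ --a--▸ u2, --b--▸ u3
  u2 = 0 + 0 ⊢ stopped
  u3 = a.0 ⊢ --a--▸ u4
  u4 = 0 ⊢ stopped
LTS(Q): 4 reachable states
  v0 = a.(0 + 0) + b.a.0 ⊢ --a--▸ v1, --b--▸ v2
  v1 = 0 + 0 ⊢ stopped
  v2 = a.0 ⊢ --a--▸ v3
  v3 = 0 ⊢ stopped
Run σ = ⟨aa⟩ on P: start {u0}
  [1] a ⇒ {u1}
  [2] a ⇒ {u2}
  — P admits the full trace.
Run σ = ⟨aa⟩ on Q: start {v0}
  [1] a ⇒ {v1}
  [2] a ⇒ no successor for Q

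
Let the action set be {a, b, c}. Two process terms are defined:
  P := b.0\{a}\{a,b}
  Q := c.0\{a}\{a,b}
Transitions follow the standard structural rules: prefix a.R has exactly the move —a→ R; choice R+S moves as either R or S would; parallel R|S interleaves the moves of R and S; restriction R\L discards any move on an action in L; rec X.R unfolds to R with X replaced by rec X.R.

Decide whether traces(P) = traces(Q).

NO — witness ⟨b⟩

P's transition system — 2 states:
  p0 = b.0\{a}\{a,b} :: —b→ p1
  p1 = 0\{a}\{a,b} :: ∅
Q's transition system — 2 states:
  q0 = c.0\{a}\{a,b} :: —c→ q1
  q1 = 0\{a}\{a,b} :: ∅
Run σ = ⟨b⟩ on P: start {p0}
  step 1 (b): {p1}
  — P admits the full trace.
Run σ = ⟨b⟩ on Q: start {q0}
  step 1 (b): no successor for Q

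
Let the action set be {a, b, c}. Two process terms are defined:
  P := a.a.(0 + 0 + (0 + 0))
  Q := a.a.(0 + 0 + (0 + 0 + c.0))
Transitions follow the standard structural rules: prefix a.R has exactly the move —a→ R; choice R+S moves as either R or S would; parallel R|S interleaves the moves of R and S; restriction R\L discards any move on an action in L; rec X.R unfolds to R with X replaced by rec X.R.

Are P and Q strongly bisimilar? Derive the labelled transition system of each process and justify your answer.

P ≁ Q

Reachable graph of P (3 states):
  m0 = a.a.(0 + 0 + (0 + 0)) → --a--▸ m1
  m1 = a.(0 + 0 + (0 + 0)) → --a--▸ m2
  m2 = 0 + 0 + (0 + 0) → stopped
Reachable graph of Q (4 states):
  n0 = a.a.(0 + 0 + (0 + 0 + c.0)) → --a--▸ n1
  n1 = a.(0 + 0 + (0 + 0 + c.0)) → --a--▸ n2
  n2 = 0 + 0 + (0 + 0 + c.0) → --c--▸ n3
  n3 = 0 → stopped
Partition-refinement fixed point:
  B0 = {m0}
  B1 = {m1}
  B2 = {m2, n3}
  B3 = {n0}
  B4 = {n1}
  B5 = {n2}
m0 ∈ B0, n0 ∈ B3 → different blocks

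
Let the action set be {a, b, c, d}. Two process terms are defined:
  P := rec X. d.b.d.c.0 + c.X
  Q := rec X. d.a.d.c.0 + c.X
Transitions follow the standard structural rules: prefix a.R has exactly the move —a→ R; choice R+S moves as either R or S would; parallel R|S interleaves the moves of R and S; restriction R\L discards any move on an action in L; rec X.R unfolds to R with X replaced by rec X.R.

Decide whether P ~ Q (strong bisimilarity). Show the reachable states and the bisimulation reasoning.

NO

Reachable graph of P (5 states):
  u0 = rec X. d.b.d.c.0 + c.X ⊢ -c-> u0, -d-> u1
  u1 = b.d.c.0 ⊢ -b-> u2
  u2 = d.c.0 ⊢ -d-> u3
  u3 = c.0 ⊢ -c-> u4
  u4 = 0 ⊢ stopped
Reachable graph of Q (5 states):
  v0 = rec X. d.a.d.c.0 + c.X ⊢ -c-> v0, -d-> v1
  v1 = a.d.c.0 ⊢ -a-> v2
  v2 = d.c.0 ⊢ -d-> v3
  v3 = c.0 ⊢ -c-> v4
  v4 = 0 ⊢ stopped
Bisimilarity quotient blocks:
  B0 = {u0}
  B1 = {u1}
  B2 = {u2, v2}
  B3 = {u3, v3}
  B4 = {u4, v4}
  B5 = {v0}
  B6 = {v1}
u0 ∈ B0, v0 ∈ B5 → different blocks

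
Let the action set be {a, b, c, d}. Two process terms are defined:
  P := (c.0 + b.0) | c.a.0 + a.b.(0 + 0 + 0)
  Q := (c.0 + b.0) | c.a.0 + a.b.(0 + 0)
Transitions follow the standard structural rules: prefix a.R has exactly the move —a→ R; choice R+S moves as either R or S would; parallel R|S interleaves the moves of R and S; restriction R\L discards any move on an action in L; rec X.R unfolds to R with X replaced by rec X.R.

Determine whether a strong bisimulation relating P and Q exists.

P ~ Q

Reachable graph of P (8 states):
  s0 = (c.0 + b.0) | c.a.0 + a.b.(0 + 0 + 0) ⊢ =a=> s1, =b=> s2, =c=> s2, =c=> s3
  s1 = b.(0 + 0 + 0) ⊢ =b=> s4
  s2 = 0 | c.a.0 ⊢ =c=> s5
  s3 = (c.0 + b.0) | a.0 ⊢ =a=> s6, =b=> s5, =c=> s5
  s4 = 0 + 0 + 0 ⊢ deadlocked
  s5 = 0 | a.0 ⊢ =a=> s7
  s6 = (c.0 + b.0) | 0 ⊢ =b=> s7, =c=> s7
  s7 = 0 | 0 ⊢ deadlocked
Reachable graph of Q (8 states):
  t0 = (c.0 + b.0) | c.a.0 + a.b.(0 + 0) ⊢ =a=> t1, =b=> t2, =c=> t2, =c=> t3
  t1 = b.(0 + 0) ⊢ =b=> t4
  t2 = 0 | c.a.0 ⊢ =c=> t5
  t3 = (c.0 + b.0) | a.0 ⊢ =a=> t6, =b=> t5, =c=> t5
  t4 = 0 + 0 ⊢ deadlocked
  t5 = 0 | a.0 ⊢ =a=> t7
  t6 = (c.0 + b.0) | 0 ⊢ =b=> t7, =c=> t7
  t7 = 0 | 0 ⊢ deadlocked
Bisimilarity quotient blocks:
  B0 = {s0, t0}
  B1 = {s3, t3}
  B2 = {s5, t5}
  B3 = {s4, s7, t4, t7}
  B4 = {s6, t6}
  B5 = {s2, t2}
  B6 = {s1, t1}
s0 ∈ B0, t0 ∈ B0 → same block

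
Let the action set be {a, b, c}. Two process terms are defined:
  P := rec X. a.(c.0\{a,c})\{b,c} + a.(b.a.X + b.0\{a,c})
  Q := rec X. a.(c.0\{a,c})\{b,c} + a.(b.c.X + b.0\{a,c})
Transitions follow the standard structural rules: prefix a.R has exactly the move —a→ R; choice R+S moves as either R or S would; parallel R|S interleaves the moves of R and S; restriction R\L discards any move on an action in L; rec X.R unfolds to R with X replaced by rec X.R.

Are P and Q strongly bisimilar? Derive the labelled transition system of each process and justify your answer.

Reachable graph of P (5 states):
  p0 = rec X. a.(c.0\{a,c})\{b,c} + a.(b.a.X + b.0\{a,c}) :: =a=> p1, =a=> p2
  p1 = (c.0\{a,c})\{b,c} :: ·
  p2 = b.a.(rec X. a.(c.0\{a,c})\{b,c} + a.(b.a.X + b.0\{a,c})) + b.0\{a,c} :: =b=> p3, =b=> p4
  p3 = 0\{a,c} :: ·
  p4 = a.(rec X. a.(c.0\{a,c})\{b,c} + a.(b.a.X + b.0\{a,c})) :: =a=> p0
Reachable graph of Q (5 states):
  q0 = rec X. a.(c.0\{a,c})\{b,c} + a.(b.c.X + b.0\{a,c}) :: =a=> q1, =a=> q2
  q1 = (c.0\{a,c})\{b,c} :: ·
  q2 = b.c.(rec X. a.(c.0\{a,c})\{b,c} + a.(b.c.X + b.0\{a,c})) + b.0\{a,c} :: =b=> q3, =b=> q4
  q3 = 0\{a,c} :: ·
  q4 = c.(rec X. a.(c.0\{a,c})\{b,c} + a.(b.c.X + b.0\{a,c})) :: =c=> q0
Coarsest stable partition (strong bisimilarity classes):
  B0 = {p0}
  B1 = {p1, p3, q1, q3}
  B2 = {p2}
  B3 = {p4}
  B4 = {q0}
  B5 = {q2}
  B6 = {q4}
p0 ∈ B0, q0 ∈ B4 → different blocks

not bisimilar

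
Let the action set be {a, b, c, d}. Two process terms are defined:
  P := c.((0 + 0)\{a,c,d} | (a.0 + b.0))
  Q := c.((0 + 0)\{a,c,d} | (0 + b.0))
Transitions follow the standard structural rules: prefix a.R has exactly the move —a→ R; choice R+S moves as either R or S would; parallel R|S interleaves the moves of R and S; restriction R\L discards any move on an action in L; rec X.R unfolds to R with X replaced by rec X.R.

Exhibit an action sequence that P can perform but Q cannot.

P's transition system — 3 states:
  s0 = c.((0 + 0)\{a,c,d} | (a.0 + b.0)) ⊢ ··c··> s1
  s1 = (0 + 0)\{a,c,d} | (a.0 + b.0) ⊢ ··a··> s2, ··b··> s2
  s2 = (0 + 0)\{a,c,d} | 0 ⊢ deadlocked
Q's transition system — 3 states:
  t0 = c.((0 + 0)\{a,c,d} | (0 + b.0)) ⊢ ··c··> t1
  t1 = (0 + 0)\{a,c,d} | (0 + b.0) ⊢ ··b··> t2
  t2 = (0 + 0)\{a,c,d} | 0 ⊢ deadlocked
Trace ⟨ca⟩ through P, begin at {s0}:
  step 1 (c): {s1}
  step 2 (a): {s2}
  ✓ P
Trace ⟨ca⟩ through Q, begin at {t0}:
  step 1 (c): {t1}
  step 2 (a): no successor for Q

ca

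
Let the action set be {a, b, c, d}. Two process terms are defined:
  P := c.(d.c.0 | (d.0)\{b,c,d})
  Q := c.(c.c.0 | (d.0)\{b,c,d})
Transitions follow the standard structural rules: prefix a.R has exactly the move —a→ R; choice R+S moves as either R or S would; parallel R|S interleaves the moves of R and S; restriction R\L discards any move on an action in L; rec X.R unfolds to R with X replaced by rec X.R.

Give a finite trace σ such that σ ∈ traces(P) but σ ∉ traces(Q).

LTS(P): 4 reachable states
  m0 = c.(d.c.0 | (d.0)\{b,c,d}) → --c--▸ m1
  m1 = d.c.0 | (d.0)\{b,c,d} → --d--▸ m2
  m2 = c.0 | (d.0)\{b,c,d} → --c--▸ m3
  m3 = 0 | (d.0)\{b,c,d} → ∅
LTS(Q): 4 reachable states
  n0 = c.(c.c.0 | (d.0)\{b,c,d}) → --c--▸ n1
  n1 = c.c.0 | (d.0)\{b,c,d} → --c--▸ n2
  n2 = c.0 | (d.0)\{b,c,d} → --c--▸ n3
  n3 = 0 | (d.0)\{b,c,d} → ∅
Trace ⟨cd⟩ through P, begin at {m0}:
  [1] c ⇒ {m1}
  [2] d ⇒ {m2}
  — P admits the full trace.
Trace ⟨cd⟩ through Q, begin at {n0}:
  [1] c ⇒ {n1}
  [2] d ⇒ ∅ (Q stuck)

cd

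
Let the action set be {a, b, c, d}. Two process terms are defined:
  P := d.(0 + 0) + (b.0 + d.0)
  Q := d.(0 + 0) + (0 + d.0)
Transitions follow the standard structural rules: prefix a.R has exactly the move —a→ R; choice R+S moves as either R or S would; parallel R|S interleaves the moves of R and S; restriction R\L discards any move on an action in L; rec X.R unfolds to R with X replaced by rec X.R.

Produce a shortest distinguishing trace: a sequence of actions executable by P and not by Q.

P's transition system — 3 states:
  u0 = d.(0 + 0) + (b.0 + d.0) ⊢ —b→ u1, —d→ u1, —d→ u2
  u1 = 0 ⊢ (no moves)
  u2 = 0 + 0 ⊢ (no moves)
Q's transition system — 3 states:
  v0 = d.(0 + 0) + (0 + d.0) ⊢ —d→ v1, —d→ v2
  v1 = 0 ⊢ (no moves)
  v2 = 0 + 0 ⊢ (no moves)
Trace ⟨b⟩ through P, begin at {u0}:
  [1] b ⇒ {u1}
  — P admits the full trace.
Trace ⟨b⟩ through Q, begin at {v0}:
  [1] b ⇒ ∅ (Q stuck)

b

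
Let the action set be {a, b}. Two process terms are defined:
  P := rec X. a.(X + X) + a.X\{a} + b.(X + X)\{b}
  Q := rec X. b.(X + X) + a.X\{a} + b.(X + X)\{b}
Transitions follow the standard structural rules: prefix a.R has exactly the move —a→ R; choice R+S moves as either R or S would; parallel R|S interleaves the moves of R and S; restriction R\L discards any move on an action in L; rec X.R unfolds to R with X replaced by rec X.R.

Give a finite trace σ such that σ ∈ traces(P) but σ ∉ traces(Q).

aa

LTS(P): 6 reachable states
  s0 = rec X. a.(X + X) + a.X\{a} + b.(X + X)\{b} ⊢ —a→ s1, —a→ s2, —b→ s3
  s1 = (rec X. a.(X + X) + a.X\{a} + b.(X + X)\{b}) + (rec X. a.(X + X) + a.X\{a} + b.(X + X)\{b}) ⊢ —a→ s1, —a→ s2, —b→ s3
  s2 = (rec X. a.(X + X) + a.X\{a} + b.(X + X)\{b})\{a} ⊢ —b→ s4
  s3 = ((rec X. a.(X + X) + a.X\{a} + b.(X + X)\{b}) + (rec X. a.(X + X) + a.X\{a} + b.(X + X)\{b}))\{b} ⊢ —a→ s3, —a→ s5
  s4 = ((rec X. a.(X + X) + a.X\{a} + b.(X + X)\{b}) + (rec X. a.(X + X) + a.X\{a} + b.(X + X)\{b}))\{b}\{a} ⊢ (no moves)
  s5 = (rec X. a.(X + X) + a.X\{a} + b.(X + X)\{b})\{a}\{b} ⊢ (no moves)
LTS(Q): 7 reachable states
  t0 = rec X. b.(X + X) + a.X\{a} + b.(X + X)\{b} ⊢ —a→ t1, —b→ t2, —b→ t3
  t1 = (rec X. b.(X + X) + a.X\{a} + b.(X + X)\{b})\{a} ⊢ —b→ t4, —b→ t5
  t2 = ((rec X. b.(X + X) + a.X\{a} + b.(X + X)\{b}) + (rec X. b.(X + X) + a.X\{a} + b.(X + X)\{b}))\{b} ⊢ —a→ t6
  t3 = (rec X. b.(X + X) + a.X\{a} + b.(X + X)\{b}) + (rec X. b.(X + X) + a.X\{a} + b.(X + X)\{b}) ⊢ —a→ t1, —b→ t2, —b→ t3
  t4 = ((rec X. b.(X + X) + a.X\{a} + b.(X + X)\{b}) + (rec X. b.(X + X) + a.X\{a} + b.(X + X)\{b}))\{a} ⊢ —b→ t4, —b→ t5
  t5 = ((rec X. b.(X + X) + a.X\{a} + b.(X + X)\{b}) + (rec X. b.(X + X) + a.X\{a} + b.(X + X)\{b}))\{b}\{a} ⊢ (no moves)
  t6 = (rec X. b.(X + X) + a.X\{a} + b.(X + X)\{b})\{a}\{b} ⊢ (no moves)
Executing aa from P (initial set {s0}):
  step 1 (a): {s1, s2}
  step 2 (a): {s1, s2}
  ✓ P
Executing aa from Q (initial set {t0}):
  step 1 (a): {t1}
  step 2 (a): ∅  — Q cannot continue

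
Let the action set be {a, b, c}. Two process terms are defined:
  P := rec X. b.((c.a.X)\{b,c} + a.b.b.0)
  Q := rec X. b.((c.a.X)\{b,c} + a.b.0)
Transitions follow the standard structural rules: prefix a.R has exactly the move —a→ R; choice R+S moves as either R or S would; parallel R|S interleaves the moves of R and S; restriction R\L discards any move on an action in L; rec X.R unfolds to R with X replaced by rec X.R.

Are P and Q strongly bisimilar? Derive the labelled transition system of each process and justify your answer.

P's transition system — 5 states:
  u0 = rec X. b.((c.a.X)\{b,c} + a.b.b.0) ⊢ -b-> u1
  u1 = (c.a.(rec X. b.((c.a.X)\{b,c} + a.b.b.0)))\{b,c} + a.b.b.0 ⊢ -a-> u2
  u2 = b.b.0 ⊢ -b-> u3
  u3 = b.0 ⊢ -b-> u4
  u4 = 0 ⊢ deadlocked
Q's transition system — 4 states:
  v0 = rec X. b.((c.a.X)\{b,c} + a.b.0) ⊢ -b-> v1
  v1 = (c.a.(rec X. b.((c.a.X)\{b,c} + a.b.0)))\{b,c} + a.b.0 ⊢ -a-> v2
  v2 = b.0 ⊢ -b-> v3
  v3 = 0 ⊢ deadlocked
Bisimilarity quotient blocks:
  B0 = {u0}
  B1 = {u1}
  B2 = {u2}
  B3 = {u3, v2}
  B4 = {u4, v3}
  B5 = {v0}
  B6 = {v1}
u0 ∈ B0, v0 ∈ B5 → different blocks

NO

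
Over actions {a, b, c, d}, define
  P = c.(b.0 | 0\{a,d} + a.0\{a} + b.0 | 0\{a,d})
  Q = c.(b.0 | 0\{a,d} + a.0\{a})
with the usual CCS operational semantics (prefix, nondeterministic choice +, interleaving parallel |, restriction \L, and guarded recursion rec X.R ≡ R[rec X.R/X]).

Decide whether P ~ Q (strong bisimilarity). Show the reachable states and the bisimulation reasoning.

YES

Reachable graph of P (4 states):
  s0 = c.(b.0 | 0\{a,d} + a.0\{a} + b.0 | 0\{a,d}) → ··c··> s1
  s1 = b.0 | 0\{a,d} + a.0\{a} + b.0 | 0\{a,d} → ··a··> s2, ··b··> s3
  s2 = 0\{a} → ∅
  s3 = 0 | 0\{a,d} → ∅
Reachable graph of Q (4 states):
  t0 = c.(b.0 | 0\{a,d} + a.0\{a}) → ··c··> t1
  t1 = b.0 | 0\{a,d} + a.0\{a} → ··a··> t2, ··b··> t3
  t2 = 0\{a} → ∅
  t3 = 0 | 0\{a,d} → ∅
Coarsest stable partition (strong bisimilarity classes):
  B0 = {s0, t0}
  B1 = {s1, t1}
  B2 = {s2, s3, t2, t3}
s0 ∈ B0, t0 ∈ B0 → same block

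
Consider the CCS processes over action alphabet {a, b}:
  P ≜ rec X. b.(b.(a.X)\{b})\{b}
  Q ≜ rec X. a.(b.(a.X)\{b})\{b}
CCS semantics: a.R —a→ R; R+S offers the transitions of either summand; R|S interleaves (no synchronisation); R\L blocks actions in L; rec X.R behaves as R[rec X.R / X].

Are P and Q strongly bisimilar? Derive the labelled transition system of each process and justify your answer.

LTS(P): 2 reachable states
  s0 = rec X. b.(b.(a.X)\{b})\{b} has moves -b-> s1
  s1 = (b.(a.(rec X. b.(b.(a.X)\{b})\{b}))\{b})\{b} has moves (no moves)
LTS(Q): 2 reachable states
  t0 = rec X. a.(b.(a.X)\{b})\{b} has moves -a-> t1
  t1 = (b.(a.(rec X. a.(b.(a.X)\{b})\{b}))\{b})\{b} has moves (no moves)
Bisimilarity quotient blocks:
  B0 = {s0}
  B1 = {s1, t1}
  B2 = {t0}
s0 ∈ B0, t0 ∈ B2 → different blocks

NO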